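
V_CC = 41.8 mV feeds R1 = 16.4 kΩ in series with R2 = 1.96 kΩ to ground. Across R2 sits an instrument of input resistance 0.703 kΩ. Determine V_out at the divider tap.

V_out ≈ 1.28 mV

R2 ‖ R_L = (1.96 × 0.703)/(1.96 + 0.703) = 0.5174 kΩ.
Then V_out = V_CC · R2'/(R1 + R2') = 41.8 × 0.5174/16.92 = 1.278 mV.
(Unloaded it would be 4.46 mV; the load pulls it down.)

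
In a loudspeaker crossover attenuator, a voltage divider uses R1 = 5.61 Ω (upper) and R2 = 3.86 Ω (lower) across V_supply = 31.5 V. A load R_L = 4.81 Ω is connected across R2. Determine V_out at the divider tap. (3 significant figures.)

The load sits in parallel with R2, giving an effective lower resistance R2' = R2·R_L/(R2+R_L) = 2.141 Ω.
Then V_out = V_supply · R2'/(R1 + R2') = 31.5 × 2.141/7.751 = 8.702 V.
(Unloaded it would be 12.8 V; the load pulls it down.)

V_out ≈ 8.70 V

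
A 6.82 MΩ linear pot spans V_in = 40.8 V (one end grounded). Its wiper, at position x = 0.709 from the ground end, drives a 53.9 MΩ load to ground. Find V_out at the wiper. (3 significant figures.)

Split the track: R_lower = x·R_p = 4.835 MΩ, R_upper = (1−x)·R_p = 1.985 MΩ.
Lower segment in parallel with the load: 4.835 ‖ 53.9 = 4.437 MΩ.
Then V_out = V_in · 4.437/(1.985 + 4.437) = 28.19 V.
(Unloaded: V_out = x·V_in = 28.9 V.)

V_out ≈ 28.2 V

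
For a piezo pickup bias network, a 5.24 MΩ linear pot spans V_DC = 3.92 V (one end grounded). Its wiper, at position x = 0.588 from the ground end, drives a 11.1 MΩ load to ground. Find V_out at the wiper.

The pot divides into 2.159 MΩ above the wiper and 3.081 MΩ below.
(x·R_p) ‖ R_L = 2.412 MΩ.
V_out = 3.92 × 2.412/(2.159 + 2.412) = 2.068 V.

V_out ≈ 2.07 V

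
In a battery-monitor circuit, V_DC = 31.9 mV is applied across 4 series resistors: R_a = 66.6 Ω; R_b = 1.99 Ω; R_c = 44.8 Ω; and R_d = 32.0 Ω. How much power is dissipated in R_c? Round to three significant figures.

P ≈ 2.16 µW

The common current is I = 31.9/145.4 = 0.2194 mA.
P = I²R = 0.04814 × 44.8 = 2.157 µW.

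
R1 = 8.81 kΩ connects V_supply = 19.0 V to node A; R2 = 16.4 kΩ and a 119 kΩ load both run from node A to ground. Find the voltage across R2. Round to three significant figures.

V_out ≈ 11.8 V

The load sits in parallel with R2, giving an effective lower resistance R2' = R2·R_L/(R2+R_L) = 14.41 kΩ.
Now apply the divider: V_out = 19.0 × 0.6206 = 11.79 V.
(Unloaded it would be 12.4 V; the load pulls it down.)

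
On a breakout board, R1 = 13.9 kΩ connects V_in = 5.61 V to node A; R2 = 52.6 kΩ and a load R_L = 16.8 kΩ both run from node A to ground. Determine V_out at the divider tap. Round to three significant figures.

V_out ≈ 2.68 V

First combine the lower leg with the load: R2 ‖ R_L = 12.73 kΩ.
Voltage divider with the loaded lower leg: V_out = 5.61 × 12.73/(13.9 + 12.73) = 5.61 × 0.4781 = 2.682 V.
(Unloaded it would be 4.44 V; the load pulls it down.)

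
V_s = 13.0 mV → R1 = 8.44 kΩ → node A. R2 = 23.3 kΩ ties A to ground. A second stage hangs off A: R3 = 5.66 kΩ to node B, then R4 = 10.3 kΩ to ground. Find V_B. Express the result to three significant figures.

V_B ≈ 4.44 mV

Node A sees R2 in parallel with the series input of stage 2, R3 + R4 = 15.96 kΩ.
Effective lower resistance at A: R2 ‖ 15.96 = 9.472 kΩ.
So V_A = 13.0 × 0.5288 = 6.874 mV.
V_B = V_A × 0.6454 = 4.437 mV.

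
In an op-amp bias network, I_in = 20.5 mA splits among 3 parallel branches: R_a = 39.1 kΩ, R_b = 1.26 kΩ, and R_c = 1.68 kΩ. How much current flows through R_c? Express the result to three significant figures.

Total conductance ΣG = 1/39.1 + 1/1.26 + 1/1.68 = 1.414 (units of 1/kΩ).
R_c takes the fraction G_k/ΣG = 0.5952/1.414 = 0.4208, so I = 20.5 × 0.4208 = 8.627 mA.

I ≈ 8.63 mA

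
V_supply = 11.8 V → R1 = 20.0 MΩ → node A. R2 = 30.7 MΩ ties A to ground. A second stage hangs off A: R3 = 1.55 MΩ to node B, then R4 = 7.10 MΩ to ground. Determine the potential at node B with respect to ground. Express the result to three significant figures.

The second stage (R3 + R4 = 8.650 MΩ) loads node A in parallel with R2.
R2 ‖ (R3+R4) = 6.749 MΩ.
V_A = 11.8 × 6.749/(20.0 + 6.749) = 2.977 V.
V_B = V_A × 0.8208 = 2.444 V.

V_B ≈ 2.44 V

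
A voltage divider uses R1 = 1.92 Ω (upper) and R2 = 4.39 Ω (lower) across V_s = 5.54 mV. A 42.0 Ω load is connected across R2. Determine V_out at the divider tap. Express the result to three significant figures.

First combine the lower leg with the load: R2 ‖ R_L = 3.975 Ω.
Then V_out = V_s · R2'/(R1 + R2') = 5.54 × 3.975/5.895 = 3.735 mV.

V_out ≈ 3.74 mV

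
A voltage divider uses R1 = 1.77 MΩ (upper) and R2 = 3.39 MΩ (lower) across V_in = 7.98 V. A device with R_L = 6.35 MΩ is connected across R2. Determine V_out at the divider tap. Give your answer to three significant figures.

R2 ‖ R_L = (3.39 × 6.35)/(3.39 + 6.35) = 2.210 MΩ.
Voltage divider with the loaded lower leg: V_out = 7.98 × 2.210/(1.77 + 2.210) = 7.98 × 0.5553 = 4.431 V.

V_out ≈ 4.43 V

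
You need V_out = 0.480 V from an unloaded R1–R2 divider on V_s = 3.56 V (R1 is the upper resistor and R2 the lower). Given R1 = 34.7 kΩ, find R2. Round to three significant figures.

R2 ≈ 5.41 kΩ

The divider ratio is R2/(R1+R2) = 0.480/3.56 = 0.1348.
R2 = R1 · 0.1348/(1 − 0.1348) = 5.408 kΩ.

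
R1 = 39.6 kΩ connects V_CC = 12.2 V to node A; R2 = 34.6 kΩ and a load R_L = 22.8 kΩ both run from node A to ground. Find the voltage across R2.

V_out ≈ 3.14 V

The load sits in parallel with R2, giving an effective lower resistance R2' = R2·R_L/(R2+R_L) = 13.74 kΩ.
Now apply the divider: V_out = 12.2 × 0.2576 = 3.143 V.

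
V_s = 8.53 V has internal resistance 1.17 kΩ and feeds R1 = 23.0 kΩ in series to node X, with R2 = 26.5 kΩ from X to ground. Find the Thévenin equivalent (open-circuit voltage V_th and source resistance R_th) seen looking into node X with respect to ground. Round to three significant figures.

V_th ≈ 4.46 V, R_th ≈ 12.6 kΩ

R1' = 1.17 + 23.0 = 24.17 kΩ (source resistance + R1).
V_th is the unloaded tap voltage: V_s · R2/(R1'+R2) = 8.53 × 0.5230 = 4.461 V.
Looking into X with the source shorted: R_th = R1'·R2/(R1'+R2) = 24.17 × 26.5/50.67 = 12.64 kΩ.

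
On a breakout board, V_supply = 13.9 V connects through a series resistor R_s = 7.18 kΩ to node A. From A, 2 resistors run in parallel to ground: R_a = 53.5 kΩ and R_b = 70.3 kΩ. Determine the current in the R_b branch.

I ≈ 0.160 mA

Parallel bank: R_p = 1/(1/53.5 + 1/70.3) = 30.38 kΩ.
Node voltage V_A = V_supply · R_p/(R_s + R_p) = 13.9 × 0.8088 = 11.24 V.
I(R_b) = V_A / R_b = 11.24/70.3 = 0.1599 mA.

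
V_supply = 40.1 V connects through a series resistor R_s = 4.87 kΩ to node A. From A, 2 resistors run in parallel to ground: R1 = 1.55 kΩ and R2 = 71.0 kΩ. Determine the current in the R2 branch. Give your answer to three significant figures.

I ≈ 0.134 mA

Equivalent of the parallel group: R_p = 1.517 kΩ.
Node voltage V_A = V_supply · R_p/(R_s + R_p) = 40.1 × 0.2375 = 9.524 V.
I(R2) = V_A / R2 = 9.524/71.0 = 0.1341 mA.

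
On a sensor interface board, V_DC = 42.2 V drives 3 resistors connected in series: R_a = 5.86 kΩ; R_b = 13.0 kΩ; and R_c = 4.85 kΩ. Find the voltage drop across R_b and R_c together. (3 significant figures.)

ΣR = 5.86 + 13.0 + 4.85 = 23.71 kΩ.
R_{R_b..R_c} = 13.0 + 4.85 = 17.85 kΩ.
V = V_DC · R/ΣR = 42.2 × 0.7528 = 31.77 V.

V ≈ 31.8 V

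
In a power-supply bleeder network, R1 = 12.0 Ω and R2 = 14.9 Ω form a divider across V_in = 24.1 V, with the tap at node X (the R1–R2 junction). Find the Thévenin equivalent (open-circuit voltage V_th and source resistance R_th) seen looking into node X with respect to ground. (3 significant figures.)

V_th ≈ 13.3 V, R_th ≈ 6.65 Ω

V_th is the unloaded tap voltage: V_in · R2/(R1+R2) = 24.1 × 0.5539 = 13.35 V.
Looking into X with the source shorted: R_th = R1·R2/(R1+R2) = 12.00 × 14.9/26.90 = 6.647 Ω.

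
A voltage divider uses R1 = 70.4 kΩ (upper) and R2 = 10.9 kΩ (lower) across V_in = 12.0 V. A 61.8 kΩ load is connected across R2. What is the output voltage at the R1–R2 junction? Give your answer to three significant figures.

R2 ‖ R_L = (10.9 × 61.8)/(10.9 + 61.8) = 9.266 kΩ.
Now apply the divider: V_out = 12.0 × 0.1163 = 1.396 V.

V_out ≈ 1.40 V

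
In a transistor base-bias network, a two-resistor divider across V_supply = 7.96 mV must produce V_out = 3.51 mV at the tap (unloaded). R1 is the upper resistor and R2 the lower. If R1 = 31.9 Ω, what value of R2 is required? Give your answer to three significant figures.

Required fraction k = V_out/V_supply = 0.4410.
So R2 = R1 · V_out/(V_supply − V_out) = 31.9 × 3.51/(7.96 − 3.51) = 31.9 × 0.7888 = 25.16 Ω.

R2 ≈ 25.2 Ω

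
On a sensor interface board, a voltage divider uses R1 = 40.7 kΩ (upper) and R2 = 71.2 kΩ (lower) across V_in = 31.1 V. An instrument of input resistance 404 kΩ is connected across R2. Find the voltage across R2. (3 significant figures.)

First combine the lower leg with the load: R2 ‖ R_L = 60.53 kΩ.
Now apply the divider: V_out = 31.1 × 0.5980 = 18.60 V.

V_out ≈ 18.6 V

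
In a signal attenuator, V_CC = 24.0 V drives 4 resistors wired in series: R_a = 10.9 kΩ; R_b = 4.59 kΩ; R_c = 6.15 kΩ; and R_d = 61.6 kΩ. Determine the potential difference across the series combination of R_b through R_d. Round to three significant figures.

ΣR = 10.9 + 4.59 + 6.15 + 61.6 = 83.24 kΩ.
R_{R_b..R_d} = 4.59 + 6.15 + 61.6 = 72.34 kΩ.
V = V_CC · R/ΣR = 24.0 × 0.8691 = 20.86 V.

V ≈ 20.9 V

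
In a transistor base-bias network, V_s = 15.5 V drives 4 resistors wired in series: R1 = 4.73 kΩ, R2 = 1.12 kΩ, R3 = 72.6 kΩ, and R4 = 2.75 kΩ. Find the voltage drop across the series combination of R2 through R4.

V ≈ 14.6 V

ΣR = 4.73 + 1.12 + 72.6 + 2.75 = 81.20 kΩ.
R_{R2..R4} = 1.12 + 72.6 + 2.75 = 76.47 kΩ.
V = V_s · R/ΣR = 15.5 × 0.9417 = 14.60 V.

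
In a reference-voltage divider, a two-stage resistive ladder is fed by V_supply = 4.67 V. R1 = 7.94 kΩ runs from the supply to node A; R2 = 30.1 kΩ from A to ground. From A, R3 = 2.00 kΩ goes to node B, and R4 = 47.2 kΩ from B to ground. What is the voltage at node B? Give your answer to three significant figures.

V_B ≈ 3.14 V

The second stage (R3 + R4 = 49.20 kΩ) loads node A in parallel with R2.
Effective lower resistance at A: R2 ‖ 49.20 = 18.67 kΩ.
V_A = 4.67 × 18.67/(7.94 + 18.67) = 3.277 V.
Stage 2 is unloaded, so V_B = V_A · R4/(R3+R4) = 3.277 × 47.2/49.20 = 3.144 V.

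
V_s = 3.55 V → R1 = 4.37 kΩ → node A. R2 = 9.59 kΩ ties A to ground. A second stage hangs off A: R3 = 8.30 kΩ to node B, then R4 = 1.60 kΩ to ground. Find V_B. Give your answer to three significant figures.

V_B ≈ 0.302 V

Looking into the second stage from A: R3 + R4 = 9.900 kΩ appears in parallel with R2.
Effective lower resistance at A: R2 ‖ 9.900 = 4.871 kΩ.
First divider: V_A = V_s · 4.871/(4.37 + 4.871) = 1.871 V.
Then the unloaded second divider: V_B = V_A × R4/(R3+R4) = 1.871 × 0.1616 = 0.3024 V.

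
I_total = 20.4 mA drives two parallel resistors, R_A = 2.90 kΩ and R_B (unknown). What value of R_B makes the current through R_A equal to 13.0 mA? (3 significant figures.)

The fraction through R_A equals R_B/(R_A+R_B).
13.0/20.4 = R_B/(R_A + R_B) → R_B = R_A · (0.6373)/(1 − 0.6373) = 2.90 × 1.757 = 5.095 kΩ.

R_B ≈ 5.09 kΩ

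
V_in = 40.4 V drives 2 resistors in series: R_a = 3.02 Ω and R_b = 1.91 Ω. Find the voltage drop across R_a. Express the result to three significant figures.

ΣR = 3.02 + 1.91 = 4.930 Ω.
V = V_in · R/ΣR = 40.4 × 0.6126 = 24.75 V.

V ≈ 24.7 V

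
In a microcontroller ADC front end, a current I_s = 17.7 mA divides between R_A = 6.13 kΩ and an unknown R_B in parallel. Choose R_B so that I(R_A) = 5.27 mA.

The fraction through R_A equals R_B/(R_A+R_B).
5.27/17.7 = R_B/(R_A + R_B) → R_B = R_A · (0.2977)/(1 − 0.2977) = 6.13 × 0.4240 = 2.599 kΩ.

R_B ≈ 2.60 kΩ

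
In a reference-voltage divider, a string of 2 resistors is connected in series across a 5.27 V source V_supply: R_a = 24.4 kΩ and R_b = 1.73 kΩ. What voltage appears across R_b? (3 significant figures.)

V ≈ 0.349 V

Series total: ΣR = 24.4 + 1.73 = 26.13 kΩ.
V = V_supply · R/ΣR = 5.27 × 0.06621 = 0.3489 V.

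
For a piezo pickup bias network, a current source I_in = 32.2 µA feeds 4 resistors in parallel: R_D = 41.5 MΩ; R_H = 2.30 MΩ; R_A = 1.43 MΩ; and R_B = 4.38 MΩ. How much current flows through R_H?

Total conductance ΣG = 1/41.5 + 1/2.30 + 1/1.43 + 1/4.38 = 1.386 (units of 1/MΩ).
Current divider: I(R_H) = I_in · G_k/ΣG = 32.2 × (0.4348/1.386) = 32.2 × 0.3136 = 10.10 µA.

I ≈ 10.1 µA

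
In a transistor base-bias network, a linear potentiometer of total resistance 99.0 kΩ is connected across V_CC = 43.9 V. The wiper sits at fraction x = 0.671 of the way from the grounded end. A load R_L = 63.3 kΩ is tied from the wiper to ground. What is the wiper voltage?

Split the track: R_lower = x·R_p = 66.43 kΩ, R_upper = (1−x)·R_p = 32.57 kΩ.
Lower segment in parallel with the load: 66.43 ‖ 63.3 = 32.41 kΩ.
V_out = 43.9 × 32.41/(32.57 + 32.41) = 21.90 V.

V_out ≈ 21.9 V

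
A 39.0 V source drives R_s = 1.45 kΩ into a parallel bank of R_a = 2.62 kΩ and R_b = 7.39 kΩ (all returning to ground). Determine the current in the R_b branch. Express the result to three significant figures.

Equivalent of the parallel group: R_p = 1.934 kΩ.
V_A = 39.0 × 1.934/3.384 = 22.29 V.
Branch current I = V_A/R_b = 22.29/7.39 = 3.016 mA.
(Check via current divider: I_total = 11.52 mA; share G_k/ΣG = 0.2617 → same result.)

I ≈ 3.02 mA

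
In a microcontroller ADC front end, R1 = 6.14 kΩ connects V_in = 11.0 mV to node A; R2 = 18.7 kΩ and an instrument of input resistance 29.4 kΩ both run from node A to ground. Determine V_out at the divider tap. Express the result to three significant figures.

First combine the lower leg with the load: R2 ‖ R_L = 11.43 kΩ.
Now apply the divider: V_out = 11.0 × 0.6505 = 7.156 mV.
(Unloaded it would be 8.28 mV; the load pulls it down.)

V_out ≈ 7.16 mV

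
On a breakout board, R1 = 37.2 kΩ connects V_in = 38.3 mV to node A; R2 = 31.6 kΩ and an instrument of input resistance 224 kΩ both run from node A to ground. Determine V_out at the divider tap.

V_out ≈ 16.3 mV

R2 ‖ R_L = (31.6 × 224)/(31.6 + 224) = 27.69 kΩ.
Then V_out = V_in · R2'/(R1 + R2') = 38.3 × 27.69/64.89 = 16.34 mV.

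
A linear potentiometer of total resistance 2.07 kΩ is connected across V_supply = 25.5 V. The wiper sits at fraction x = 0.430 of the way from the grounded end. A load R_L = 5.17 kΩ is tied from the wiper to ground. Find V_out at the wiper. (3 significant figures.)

V_out ≈ 9.99 V

Split the track: R_lower = x·R_p = 0.8901 kΩ, R_upper = (1−x)·R_p = 1.180 kΩ.
(x·R_p) ‖ R_L = 0.7594 kΩ.
Then V_out = V_supply · 0.7594/(1.180 + 0.7594) = 9.985 V.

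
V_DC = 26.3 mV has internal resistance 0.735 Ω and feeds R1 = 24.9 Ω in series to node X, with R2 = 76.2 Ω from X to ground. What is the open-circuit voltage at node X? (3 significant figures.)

R1' = 0.735 + 24.9 = 25.63 Ω (source resistance + R1).
With X open, the divider is unloaded: V_th = 26.3 × 76.2/101.8 = 19.68 mV.

V_th ≈ 19.7 mV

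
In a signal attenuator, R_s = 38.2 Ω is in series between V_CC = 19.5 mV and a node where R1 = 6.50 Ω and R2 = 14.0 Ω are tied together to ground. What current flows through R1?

Parallel bank: R_p = 1/(1/6.50 + 1/14.0) = 4.439 Ω.
V_A by voltage divider: V_A = 19.5 × 4.439/(38.2 + 4.439) = 2.030 mV.
I(R1) = V_A / R1 = 2.030/6.50 = 0.3123 mA.

I ≈ 0.312 mA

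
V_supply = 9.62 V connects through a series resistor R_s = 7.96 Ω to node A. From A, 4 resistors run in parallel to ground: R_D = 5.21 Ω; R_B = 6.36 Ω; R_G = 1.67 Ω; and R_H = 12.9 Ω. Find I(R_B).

I ≈ 0.165 A

Parallel bank: R_p = 1/(1/5.21 + 1/6.36 + 1/1.67 + 1/12.9) = 0.9751 Ω.
V_A by voltage divider: V_A = 9.62 × 0.9751/(7.96 + 0.9751) = 1.050 V.
Branch current I = V_A/R_B = 1.050/6.36 = 0.1651 A.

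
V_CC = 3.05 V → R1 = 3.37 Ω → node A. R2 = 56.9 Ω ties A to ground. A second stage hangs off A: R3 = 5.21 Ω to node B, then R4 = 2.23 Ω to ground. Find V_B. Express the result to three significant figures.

V_B ≈ 0.605 V

Looking into the second stage from A: R3 + R4 = 7.440 Ω appears in parallel with R2.
R2 ‖ (R3+R4) = 6.580 Ω.
First divider: V_A = V_CC · 6.580/(3.37 + 6.580) = 2.017 V.
Then the unloaded second divider: V_B = V_A × R4/(R3+R4) = 2.017 × 0.2997 = 0.6045 V.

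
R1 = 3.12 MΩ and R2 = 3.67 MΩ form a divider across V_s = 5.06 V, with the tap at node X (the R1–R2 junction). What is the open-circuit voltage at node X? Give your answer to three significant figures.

Open-circuit (no load on X): V_th = V_s · R2/(R1 + R2) = 5.06 × 3.67/(3.120 + 3.67) = 2.735 V.

V_th ≈ 2.73 V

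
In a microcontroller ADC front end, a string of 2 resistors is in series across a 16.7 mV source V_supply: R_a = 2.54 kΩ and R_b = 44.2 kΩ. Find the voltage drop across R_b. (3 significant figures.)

Total series resistance ΣR = 2.54 + 44.2 = 46.74 kΩ.
By the voltage-divider rule, V = 16.7 × 44.20/46.74 = 15.79 mV.

V ≈ 15.8 mV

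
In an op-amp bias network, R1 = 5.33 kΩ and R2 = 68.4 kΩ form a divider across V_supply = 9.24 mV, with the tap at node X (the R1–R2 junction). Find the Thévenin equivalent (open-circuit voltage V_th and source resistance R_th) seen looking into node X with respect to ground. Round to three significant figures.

V_th ≈ 8.57 mV, R_th ≈ 4.94 kΩ

V_th is the unloaded tap voltage: V_supply · R2/(R1+R2) = 9.24 × 0.9277 = 8.572 mV.
With V_supply suppressed (replaced by a short), R_th = R1 ‖ R2 = (5.330 × 68.4)/(5.330 + 68.4) = 4.945 kΩ.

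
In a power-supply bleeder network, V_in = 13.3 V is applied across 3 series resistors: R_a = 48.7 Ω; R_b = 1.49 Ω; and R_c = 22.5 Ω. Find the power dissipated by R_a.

ΣR = 72.69 Ω → I = 13.3/72.69 = 0.1830 A.
V(R_a) = I·R = 8.911 V; P = V·I = 8.911 × 0.1830 = 1.630 W.

P ≈ 1.63 W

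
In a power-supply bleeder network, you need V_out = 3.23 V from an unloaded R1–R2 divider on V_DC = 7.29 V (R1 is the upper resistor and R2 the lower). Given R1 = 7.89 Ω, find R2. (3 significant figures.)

R2 ≈ 6.28 Ω

The divider ratio is R2/(R1+R2) = 3.23/7.29 = 0.4431.
R2 = R1 · 0.4431/(1 − 0.4431) = 6.277 Ω.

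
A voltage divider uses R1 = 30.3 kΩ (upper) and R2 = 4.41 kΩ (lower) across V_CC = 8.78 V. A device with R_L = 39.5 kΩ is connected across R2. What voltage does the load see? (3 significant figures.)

The load sits in parallel with R2, giving an effective lower resistance R2' = R2·R_L/(R2+R_L) = 3.967 kΩ.
Now apply the divider: V_out = 8.78 × 0.1158 = 1.016 V.
(Unloaded it would be 1.12 V; the load pulls it down.)

V_out ≈ 1.02 V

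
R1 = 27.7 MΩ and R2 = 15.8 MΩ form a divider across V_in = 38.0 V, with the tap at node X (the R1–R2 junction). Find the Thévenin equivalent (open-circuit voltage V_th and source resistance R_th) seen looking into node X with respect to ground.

With X open, the divider is unloaded: V_th = 38.0 × 15.8/43.50 = 13.80 V.
Zeroing V_in shorts the top of R1 to ground, so R_th = R1 ‖ R2 = 10.06 MΩ.

V_th ≈ 13.8 V, R_th ≈ 10.1 MΩ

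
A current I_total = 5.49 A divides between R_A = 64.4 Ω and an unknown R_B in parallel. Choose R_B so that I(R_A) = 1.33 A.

Two-branch current divider: I_A = I_total · R_B/(R_A + R_B).
1.33/5.49 = R_B/(R_A + R_B) → R_B = R_A · (0.2423)/(1 − 0.2423) = 64.4 × 0.3197 = 20.59 Ω.

R_B ≈ 20.6 Ω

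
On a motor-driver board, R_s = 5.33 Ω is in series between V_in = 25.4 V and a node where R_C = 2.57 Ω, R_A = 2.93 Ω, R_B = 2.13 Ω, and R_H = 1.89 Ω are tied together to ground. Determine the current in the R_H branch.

Parallel bank: R_p = 1/(1/2.57 + 1/2.93 + 1/2.13 + 1/1.89) = 0.5784 Ω.
V_A = 25.4 × 0.5784/5.908 = 2.486 V.
I(R_H) = V_A / R_H = 2.486/1.89 = 1.316 A.

I ≈ 1.32 A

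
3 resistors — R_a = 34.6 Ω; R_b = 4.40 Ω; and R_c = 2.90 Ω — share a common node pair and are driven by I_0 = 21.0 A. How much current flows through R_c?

ΣG = 1/34.6 + 1/4.40 + 1/2.90 = 0.6010.
Current divider: I(R_c) = I_0 · G_k/ΣG = 21.0 × (0.3448/0.6010) = 21.0 × 0.5738 = 12.05 A.

I ≈ 12.0 A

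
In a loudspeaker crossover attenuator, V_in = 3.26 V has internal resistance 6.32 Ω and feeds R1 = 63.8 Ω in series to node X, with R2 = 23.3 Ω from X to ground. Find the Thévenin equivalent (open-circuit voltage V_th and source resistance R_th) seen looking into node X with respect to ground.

R1' = 6.32 + 63.8 = 70.12 Ω (source resistance + R1).
Open-circuit (no load on X): V_th = V_in · R2/(R1' + R2) = 3.26 × 23.3/(70.12 + 23.3) = 0.8131 V.
Zeroing V_in shorts the top of R1' to ground, so R_th = R1' ‖ R2 = 17.49 Ω.

V_th ≈ 0.813 V, R_th ≈ 17.5 Ω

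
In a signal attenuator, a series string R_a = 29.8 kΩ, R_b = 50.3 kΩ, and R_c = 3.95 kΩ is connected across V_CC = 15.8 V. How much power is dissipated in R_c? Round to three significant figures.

ΣR = 84.05 kΩ → I = 15.8/84.05 = 0.1880 mA.
P = I²R = 0.03534 × 3.95 = 0.1396 mW.

P ≈ 0.140 mW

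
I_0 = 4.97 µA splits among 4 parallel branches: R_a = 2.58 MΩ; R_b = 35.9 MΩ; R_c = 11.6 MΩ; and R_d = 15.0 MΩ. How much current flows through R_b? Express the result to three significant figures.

Total conductance ΣG = 1/2.58 + 1/35.9 + 1/11.6 + 1/15.0 = 0.5683 (units of 1/MΩ).
By the current-divider rule, I = I_0 · G_k/ΣG = 4.97 × 0.04901 = 0.2436 µA.

I ≈ 0.244 µA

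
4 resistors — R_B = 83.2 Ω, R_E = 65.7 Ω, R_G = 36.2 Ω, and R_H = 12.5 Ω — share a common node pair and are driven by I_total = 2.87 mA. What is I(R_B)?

I ≈ 0.256 mA

Total conductance ΣG = 1/83.2 + 1/65.7 + 1/36.2 + 1/12.5 = 0.1349 (units of 1/Ω).
By the current-divider rule, I = I_total · G_k/ΣG = 2.87 × 0.08912 = 0.2558 mA.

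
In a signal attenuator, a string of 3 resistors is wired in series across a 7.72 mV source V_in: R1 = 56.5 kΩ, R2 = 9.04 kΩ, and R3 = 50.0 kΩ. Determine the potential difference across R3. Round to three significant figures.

Series total: ΣR = 56.5 + 9.04 + 50.0 = 115.5 kΩ.
By the voltage-divider rule, V = 7.72 × 50.00/115.5 = 3.341 mV.

V ≈ 3.34 mV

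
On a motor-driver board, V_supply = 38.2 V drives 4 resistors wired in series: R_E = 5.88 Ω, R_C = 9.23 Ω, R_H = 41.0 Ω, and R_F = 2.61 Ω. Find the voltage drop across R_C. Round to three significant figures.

V ≈ 6.00 V

ΣR = 5.88 + 9.23 + 41.0 + 2.61 = 58.72 Ω.
Voltage divider: V = V_supply · (9.230 / 58.72) = 38.2 × 0.1572 = 6.005 V.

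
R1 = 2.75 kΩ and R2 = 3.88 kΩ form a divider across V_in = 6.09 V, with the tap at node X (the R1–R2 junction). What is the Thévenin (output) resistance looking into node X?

Looking into X with the source shorted: R_th = R1·R2/(R1+R2) = 2.750 × 3.88/6.630 = 1.609 kΩ.

R_th ≈ 1.61 kΩ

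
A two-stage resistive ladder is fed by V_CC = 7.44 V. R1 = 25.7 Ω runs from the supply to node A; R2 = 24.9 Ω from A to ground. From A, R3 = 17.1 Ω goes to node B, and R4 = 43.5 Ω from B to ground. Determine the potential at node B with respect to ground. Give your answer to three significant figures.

V_B ≈ 2.17 V

Looking into the second stage from A: R3 + R4 = 60.60 Ω appears in parallel with R2.
Effective lower resistance at A: R2 ‖ 60.60 = 17.65 Ω.
V_A = 7.44 × 17.65/(25.7 + 17.65) = 3.029 V.
Then the unloaded second divider: V_B = V_A × R4/(R3+R4) = 3.029 × 0.7178 = 2.174 V.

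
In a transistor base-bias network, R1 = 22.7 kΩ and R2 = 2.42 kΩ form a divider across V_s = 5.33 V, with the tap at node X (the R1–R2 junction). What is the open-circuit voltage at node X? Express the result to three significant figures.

V_th ≈ 0.513 V

Open-circuit (no load on X): V_th = V_s · R2/(R1 + R2) = 5.33 × 2.42/(22.70 + 2.42) = 0.5135 V.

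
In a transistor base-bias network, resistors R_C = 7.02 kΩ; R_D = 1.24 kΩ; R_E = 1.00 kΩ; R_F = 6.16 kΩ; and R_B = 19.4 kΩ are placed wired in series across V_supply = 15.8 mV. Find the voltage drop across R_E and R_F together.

V ≈ 3.25 mV

ΣR = 7.02 + 1.24 + 1.00 + 6.16 + 19.4 = 34.82 kΩ.
R_{R_E..R_F} = 1.00 + 6.16 = 7.160 kΩ.
By the voltage-divider rule, V = 15.8 × 7.160/34.82 = 3.249 mV.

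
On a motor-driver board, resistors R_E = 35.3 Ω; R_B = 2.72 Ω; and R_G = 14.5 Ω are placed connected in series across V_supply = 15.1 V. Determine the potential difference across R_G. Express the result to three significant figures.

V ≈ 4.17 V

Series total: ΣR = 35.3 + 2.72 + 14.5 = 52.52 Ω.
Voltage divider: V = V_supply · (14.50 / 52.52) = 15.1 × 0.2761 = 4.169 V.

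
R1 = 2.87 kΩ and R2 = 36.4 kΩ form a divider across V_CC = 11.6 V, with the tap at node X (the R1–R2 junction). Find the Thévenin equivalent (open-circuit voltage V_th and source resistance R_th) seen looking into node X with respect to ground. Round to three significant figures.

V_th ≈ 10.8 V, R_th ≈ 2.66 kΩ

V_th is the unloaded tap voltage: V_CC · R2/(R1+R2) = 11.6 × 0.9269 = 10.75 V.
Looking into X with the source shorted: R_th = R1·R2/(R1+R2) = 2.870 × 36.4/39.27 = 2.660 kΩ.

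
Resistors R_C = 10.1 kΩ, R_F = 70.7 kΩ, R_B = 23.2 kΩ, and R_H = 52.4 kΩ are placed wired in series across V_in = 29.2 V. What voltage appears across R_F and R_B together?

ΣR = 10.1 + 70.7 + 23.2 + 52.4 = 156.4 kΩ.
R_{R_F..R_B} = 70.7 + 23.2 = 93.90 kΩ.
V = V_in · R/ΣR = 29.2 × 0.6004 = 17.53 V.

V ≈ 17.5 V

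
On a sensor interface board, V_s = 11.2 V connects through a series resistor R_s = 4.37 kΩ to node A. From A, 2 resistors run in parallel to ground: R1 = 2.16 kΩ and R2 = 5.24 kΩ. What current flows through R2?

I ≈ 0.554 mA

Combine the parallel branches: R_p = (1/2.16 + 1/5.24)⁻¹ = 1.530 kΩ.
V_A by voltage divider: V_A = 11.2 × 1.530/(4.37 + 1.530) = 2.904 V.
I(R2) = V_A / R2 = 2.904/5.24 = 0.5541 mA.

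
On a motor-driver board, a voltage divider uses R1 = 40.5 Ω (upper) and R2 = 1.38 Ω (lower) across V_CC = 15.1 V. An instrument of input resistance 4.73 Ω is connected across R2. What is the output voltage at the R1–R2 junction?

V_out ≈ 0.388 V

First combine the lower leg with the load: R2 ‖ R_L = 1.068 Ω.
Now apply the divider: V_out = 15.1 × 0.02570 = 0.3881 V.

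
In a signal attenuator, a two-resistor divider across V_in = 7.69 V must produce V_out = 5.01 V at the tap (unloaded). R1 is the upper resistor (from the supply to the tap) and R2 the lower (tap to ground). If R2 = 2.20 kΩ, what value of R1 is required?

The divider ratio is R2/(R1+R2) = 5.01/7.69 = 0.6515.
Rearranging, R1 = R2·(1−k)/k = 2.20 × 0.5349 = 1.177 kΩ.

R1 ≈ 1.18 kΩ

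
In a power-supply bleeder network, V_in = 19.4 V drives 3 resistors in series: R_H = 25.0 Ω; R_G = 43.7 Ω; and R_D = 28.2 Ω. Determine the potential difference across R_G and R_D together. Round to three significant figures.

V ≈ 14.4 V

Total series resistance ΣR = 25.0 + 43.7 + 28.2 = 96.90 Ω.
R_{R_G..R_D} = 43.7 + 28.2 = 71.90 Ω.
By the voltage-divider rule, V = 19.4 × 71.90/96.90 = 14.39 V.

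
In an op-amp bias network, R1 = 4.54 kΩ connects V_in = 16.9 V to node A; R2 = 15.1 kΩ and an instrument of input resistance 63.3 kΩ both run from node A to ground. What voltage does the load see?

V_out ≈ 12.3 V

R2 ‖ R_L = (15.1 × 63.3)/(15.1 + 63.3) = 12.19 kΩ.
Now apply the divider: V_out = 16.9 × 0.7287 = 12.31 V.
(Unloaded it would be 13.0 V; the load pulls it down.)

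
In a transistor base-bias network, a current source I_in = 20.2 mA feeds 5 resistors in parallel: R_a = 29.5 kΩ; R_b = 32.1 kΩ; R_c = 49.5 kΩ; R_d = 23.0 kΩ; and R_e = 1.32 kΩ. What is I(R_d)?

I ≈ 0.991 mA

Conductances: ΣG = 1/29.5 + 1/32.1 + 1/49.5 + 1/23.0 + 1/1.32 = 0.8863 (1/kΩ).
Current divider: I(R_d) = I_in · G_k/ΣG = 20.2 × (0.04348/0.8863) = 20.2 × 0.04906 = 0.9909 mA.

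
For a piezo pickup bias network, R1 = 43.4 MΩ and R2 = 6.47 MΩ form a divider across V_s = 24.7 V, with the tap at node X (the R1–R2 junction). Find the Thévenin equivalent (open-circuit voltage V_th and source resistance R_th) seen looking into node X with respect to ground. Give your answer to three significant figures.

V_th is the unloaded tap voltage: V_s · R2/(R1+R2) = 24.7 × 0.1297 = 3.205 V.
Looking into X with the source shorted: R_th = R1·R2/(R1+R2) = 43.40 × 6.47/49.87 = 5.631 MΩ.

V_th ≈ 3.20 V, R_th ≈ 5.63 MΩ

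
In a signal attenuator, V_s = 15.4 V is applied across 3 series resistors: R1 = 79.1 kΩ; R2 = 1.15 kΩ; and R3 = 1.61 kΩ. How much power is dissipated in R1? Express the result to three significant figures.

P ≈ 2.80 mW

The common current is I = 15.4/81.86 = 0.1881 mA.
P(R1) = I²·R1 = (0.1881)² × 79.1 = 2.799 mW.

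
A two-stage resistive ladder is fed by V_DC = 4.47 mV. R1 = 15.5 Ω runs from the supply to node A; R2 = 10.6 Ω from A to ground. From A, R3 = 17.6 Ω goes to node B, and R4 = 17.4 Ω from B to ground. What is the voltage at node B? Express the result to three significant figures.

V_B ≈ 0.765 mV

Node A sees R2 in parallel with the series input of stage 2, R3 + R4 = 35.00 Ω.
R2 ‖ (R3+R4) = 8.136 Ω.
So V_A = 4.47 × 0.3442 = 1.539 mV.
V_B = V_A × 0.4971 = 0.7649 mV.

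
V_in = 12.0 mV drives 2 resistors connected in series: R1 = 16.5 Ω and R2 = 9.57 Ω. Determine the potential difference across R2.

V ≈ 4.41 mV

Total series resistance ΣR = 16.5 + 9.57 = 26.07 Ω.
Voltage divider: V = V_in · (9.570 / 26.07) = 12.0 × 0.3671 = 4.405 mV.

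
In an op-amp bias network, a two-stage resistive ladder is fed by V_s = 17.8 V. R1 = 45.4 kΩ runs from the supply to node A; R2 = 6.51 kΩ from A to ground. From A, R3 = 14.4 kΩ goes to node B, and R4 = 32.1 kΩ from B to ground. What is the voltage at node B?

V_B ≈ 1.37 V

The second stage (R3 + R4 = 46.50 kΩ) loads node A in parallel with R2.
R2 ‖ (R3+R4) = 5.711 kΩ.
So V_A = 17.8 × 0.1117 = 1.989 V.
Stage 2 is unloaded, so V_B = V_A · R4/(R3+R4) = 1.989 × 32.1/46.50 = 1.373 V.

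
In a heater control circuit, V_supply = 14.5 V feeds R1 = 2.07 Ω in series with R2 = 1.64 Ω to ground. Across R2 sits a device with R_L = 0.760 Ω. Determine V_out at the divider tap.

The load sits in parallel with R2, giving an effective lower resistance R2' = R2·R_L/(R2+R_L) = 0.5193 Ω.
Voltage divider with the loaded lower leg: V_out = 14.5 × 0.5193/(2.07 + 0.5193) = 14.5 × 0.2006 = 2.908 V.

V_out ≈ 2.91 V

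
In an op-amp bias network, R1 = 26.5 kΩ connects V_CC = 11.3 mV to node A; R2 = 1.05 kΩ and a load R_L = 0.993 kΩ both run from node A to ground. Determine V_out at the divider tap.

The load sits in parallel with R2, giving an effective lower resistance R2' = R2·R_L/(R2+R_L) = 0.5104 kΩ.
Now apply the divider: V_out = 11.3 × 0.01889 = 0.2135 mV.

V_out ≈ 0.214 mV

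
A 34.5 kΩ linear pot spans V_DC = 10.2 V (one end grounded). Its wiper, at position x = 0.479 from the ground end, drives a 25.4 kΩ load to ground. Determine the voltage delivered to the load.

Split the track: R_lower = x·R_p = 16.53 kΩ, R_upper = (1−x)·R_p = 17.97 kΩ.
(x·R_p) ‖ R_L = 10.01 kΩ.
Then V_out = V_DC · 10.01/(17.97 + 10.01) = 3.649 V.

V_out ≈ 3.65 V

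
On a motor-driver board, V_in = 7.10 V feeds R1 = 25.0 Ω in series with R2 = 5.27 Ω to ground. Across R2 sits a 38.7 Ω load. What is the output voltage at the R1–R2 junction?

R2 ‖ R_L = (5.27 × 38.7)/(5.27 + 38.7) = 4.638 Ω.
Then V_out = V_in · R2'/(R1 + R2') = 7.10 × 4.638/29.64 = 1.111 V.
(Unloaded it would be 1.24 V; the load pulls it down.)

V_out ≈ 1.11 V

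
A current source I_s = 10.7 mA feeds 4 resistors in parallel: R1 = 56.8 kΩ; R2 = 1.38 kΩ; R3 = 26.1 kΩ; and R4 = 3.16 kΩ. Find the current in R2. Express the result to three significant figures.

Conductances: ΣG = 1/56.8 + 1/1.38 + 1/26.1 + 1/3.16 = 1.097 (1/kΩ).
R2 takes the fraction G_k/ΣG = 0.7246/1.097 = 0.6606, so I = 10.7 × 0.6606 = 7.068 mA.

I ≈ 7.07 mA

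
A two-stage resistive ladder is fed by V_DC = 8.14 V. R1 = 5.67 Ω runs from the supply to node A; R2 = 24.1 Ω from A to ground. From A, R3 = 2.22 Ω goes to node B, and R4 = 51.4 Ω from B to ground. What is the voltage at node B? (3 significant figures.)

V_B ≈ 5.82 V

The second stage (R3 + R4 = 53.62 Ω) loads node A in parallel with R2.
Effective lower resistance at A: R2 ‖ 53.62 = 16.63 Ω.
V_A = 8.14 × 16.63/(5.67 + 16.63) = 6.070 V.
V_B = V_A × 0.9586 = 5.819 V.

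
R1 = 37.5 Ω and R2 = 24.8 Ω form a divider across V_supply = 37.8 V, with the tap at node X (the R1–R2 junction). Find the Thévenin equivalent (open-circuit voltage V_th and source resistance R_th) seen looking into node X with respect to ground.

V_th ≈ 15.0 V, R_th ≈ 14.9 Ω

Open-circuit (no load on X): V_th = V_supply · R2/(R1 + R2) = 37.8 × 24.8/(37.50 + 24.8) = 15.05 V.
With V_supply suppressed (replaced by a short), R_th = R1 ‖ R2 = (37.50 × 24.8)/(37.50 + 24.8) = 14.93 Ω.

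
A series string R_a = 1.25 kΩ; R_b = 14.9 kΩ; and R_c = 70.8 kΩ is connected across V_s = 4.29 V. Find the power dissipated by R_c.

P ≈ 0.172 mW

The common current is I = 4.29/86.95 = 0.04934 mA.
P = I²R = 0.002434 × 70.8 = 0.1723 mW.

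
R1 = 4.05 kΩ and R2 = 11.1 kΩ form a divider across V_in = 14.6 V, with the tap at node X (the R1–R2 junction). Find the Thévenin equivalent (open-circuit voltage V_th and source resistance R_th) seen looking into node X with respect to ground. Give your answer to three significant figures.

V_th ≈ 10.7 V, R_th ≈ 2.97 kΩ

V_th is the unloaded tap voltage: V_in · R2/(R1+R2) = 14.6 × 0.7327 = 10.70 V.
Looking into X with the source shorted: R_th = R1·R2/(R1+R2) = 4.050 × 11.1/15.15 = 2.967 kΩ.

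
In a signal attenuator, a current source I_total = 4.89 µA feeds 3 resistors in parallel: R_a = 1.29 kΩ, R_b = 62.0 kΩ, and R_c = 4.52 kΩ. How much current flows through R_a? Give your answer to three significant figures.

I ≈ 3.74 µA

Total conductance ΣG = 1/1.29 + 1/62.0 + 1/4.52 = 1.013 (units of 1/kΩ).
Current divider: I(R_a) = I_total · G_k/ΣG = 4.89 × (0.7752/1.013) = 4.89 × 0.7656 = 3.744 µA.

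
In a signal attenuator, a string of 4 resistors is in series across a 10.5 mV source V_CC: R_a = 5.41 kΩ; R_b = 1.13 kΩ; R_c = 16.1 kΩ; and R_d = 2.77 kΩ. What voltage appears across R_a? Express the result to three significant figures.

ΣR = 5.41 + 1.13 + 16.1 + 2.77 = 25.41 kΩ.
V = V_CC · R/ΣR = 10.5 × 0.2129 = 2.236 mV.

V ≈ 2.24 mV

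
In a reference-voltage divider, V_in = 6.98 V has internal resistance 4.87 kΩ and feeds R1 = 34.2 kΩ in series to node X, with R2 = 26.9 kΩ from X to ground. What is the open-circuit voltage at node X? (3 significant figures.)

R1' = 4.87 + 34.2 = 39.07 kΩ (source resistance + R1).
V_th is the unloaded tap voltage: V_in · R2/(R1'+R2) = 6.98 × 0.4078 = 2.846 V.

V_th ≈ 2.85 V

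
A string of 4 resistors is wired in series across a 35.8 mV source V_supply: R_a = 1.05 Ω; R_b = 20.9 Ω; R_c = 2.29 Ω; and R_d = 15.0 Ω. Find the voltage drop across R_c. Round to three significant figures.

Series total: ΣR = 1.05 + 20.9 + 2.29 + 15.0 = 39.24 Ω.
V = V_supply · R/ΣR = 35.8 × 0.05836 = 2.089 mV.

V ≈ 2.09 mV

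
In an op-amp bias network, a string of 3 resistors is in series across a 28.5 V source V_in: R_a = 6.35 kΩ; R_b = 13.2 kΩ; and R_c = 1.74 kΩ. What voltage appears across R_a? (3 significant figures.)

Total series resistance ΣR = 6.35 + 13.2 + 1.74 = 21.29 kΩ.
V = V_in · R/ΣR = 28.5 × 0.2983 = 8.500 V.

V ≈ 8.50 V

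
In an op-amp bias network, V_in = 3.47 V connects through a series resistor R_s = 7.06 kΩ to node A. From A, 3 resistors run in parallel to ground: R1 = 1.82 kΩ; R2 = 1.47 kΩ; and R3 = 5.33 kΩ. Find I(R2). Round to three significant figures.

Parallel bank: R_p = 1/(1/1.82 + 1/1.47 + 1/5.33) = 0.7055 kΩ.
V_A = 3.47 × 0.7055/7.766 = 0.3153 V.
I(R2) = V_A / R2 = 0.3153/1.47 = 0.2145 mA.
(Check via current divider: I_total = 0.4468 mA; share G_k/ΣG = 0.4800 → same result.)

I ≈ 0.214 mA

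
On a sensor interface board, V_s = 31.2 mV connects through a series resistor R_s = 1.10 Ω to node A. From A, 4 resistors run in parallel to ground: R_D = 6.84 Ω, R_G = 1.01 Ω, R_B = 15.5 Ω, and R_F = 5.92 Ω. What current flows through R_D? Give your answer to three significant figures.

I ≈ 1.82 mA

Combine the parallel branches: R_p = (1/6.84 + 1/1.01 + 1/15.5 + 1/5.92)⁻¹ = 0.7301 Ω.
V_A = 31.2 × 0.7301/1.830 = 12.45 mV.
Branch current I = V_A/R_D = 12.45/6.84 = 1.820 mA.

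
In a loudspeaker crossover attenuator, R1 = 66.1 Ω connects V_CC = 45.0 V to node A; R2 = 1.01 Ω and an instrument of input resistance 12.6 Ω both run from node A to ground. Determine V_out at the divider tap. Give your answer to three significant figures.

The load sits in parallel with R2, giving an effective lower resistance R2' = R2·R_L/(R2+R_L) = 0.9350 Ω.
Voltage divider with the loaded lower leg: V_out = 45.0 × 0.9350/(66.1 + 0.9350) = 45.0 × 0.01395 = 0.6277 V.

V_out ≈ 0.628 V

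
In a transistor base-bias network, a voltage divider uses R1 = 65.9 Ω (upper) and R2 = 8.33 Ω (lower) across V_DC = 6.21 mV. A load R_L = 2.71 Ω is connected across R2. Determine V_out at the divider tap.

The load sits in parallel with R2, giving an effective lower resistance R2' = R2·R_L/(R2+R_L) = 2.045 Ω.
Now apply the divider: V_out = 6.21 × 0.03009 = 0.1869 mV.
(Unloaded it would be 0.697 mV; the load pulls it down.)

V_out ≈ 0.187 mV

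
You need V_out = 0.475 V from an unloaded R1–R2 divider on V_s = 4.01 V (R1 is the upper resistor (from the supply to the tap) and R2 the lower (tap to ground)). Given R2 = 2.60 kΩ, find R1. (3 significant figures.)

R1 ≈ 19.3 kΩ

V_out/V_s = R2/(R1+R2) = 0.1185.
Rearranging, R1 = R2·(1−k)/k = 2.60 × 7.442 = 19.35 kΩ.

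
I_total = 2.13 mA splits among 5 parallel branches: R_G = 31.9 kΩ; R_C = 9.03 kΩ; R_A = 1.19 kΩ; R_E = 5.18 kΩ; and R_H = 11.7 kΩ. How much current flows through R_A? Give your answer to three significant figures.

I ≈ 1.42 mA

ΣG = 1/31.9 + 1/9.03 + 1/1.19 + 1/5.18 + 1/11.7 = 1.261.
By the current-divider rule, I = I_total · G_k/ΣG = 2.13 × 0.6664 = 1.420 mA.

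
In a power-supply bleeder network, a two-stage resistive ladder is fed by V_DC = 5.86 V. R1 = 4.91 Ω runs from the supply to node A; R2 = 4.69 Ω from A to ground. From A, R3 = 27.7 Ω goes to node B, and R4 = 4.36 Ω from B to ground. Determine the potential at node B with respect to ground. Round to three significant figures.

Node A sees R2 in parallel with the series input of stage 2, R3 + R4 = 32.06 Ω.
R2 ‖ (R3+R4) = 4.091 Ω.
So V_A = 5.86 × 0.4545 = 2.664 V.
Stage 2 is unloaded, so V_B = V_A · R4/(R3+R4) = 2.664 × 4.36/32.06 = 0.3622 V.

V_B ≈ 0.362 V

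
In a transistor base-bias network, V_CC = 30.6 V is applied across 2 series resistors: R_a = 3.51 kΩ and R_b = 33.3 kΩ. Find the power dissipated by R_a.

P ≈ 2.43 mW

The common current is I = 30.6/36.81 = 0.8313 mA.
V(R_a) = I·R = 2.918 V; P = V·I = 2.918 × 0.8313 = 2.426 mW.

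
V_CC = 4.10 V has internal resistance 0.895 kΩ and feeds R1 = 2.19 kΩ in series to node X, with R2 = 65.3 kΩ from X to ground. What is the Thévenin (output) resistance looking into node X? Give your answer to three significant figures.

R_th ≈ 2.95 kΩ

R1' = 0.895 + 2.19 = 3.085 kΩ (source resistance + R1).
Zeroing V_CC shorts the top of R1' to ground, so R_th = R1' ‖ R2 = 2.946 kΩ.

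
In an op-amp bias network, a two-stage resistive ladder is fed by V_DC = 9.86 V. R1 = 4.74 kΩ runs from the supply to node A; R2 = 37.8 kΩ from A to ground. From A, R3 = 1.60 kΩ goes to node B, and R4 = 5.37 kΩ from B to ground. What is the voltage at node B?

The second stage (R3 + R4 = 6.970 kΩ) loads node A in parallel with R2.
Effective lower resistance at A: R2 ‖ 6.970 = 5.885 kΩ.
V_A = 9.86 × 5.885/(4.74 + 5.885) = 5.461 V.
Then the unloaded second divider: V_B = V_A × R4/(R3+R4) = 5.461 × 0.7704 = 4.208 V.

V_B ≈ 4.21 V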